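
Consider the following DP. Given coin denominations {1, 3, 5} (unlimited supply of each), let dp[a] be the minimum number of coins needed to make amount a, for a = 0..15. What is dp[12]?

 a  0  1  2  3  4  5  6  7  8  9 10 11 12 13 14 15
dp  0  1  2  1  2  1  2  3  2  3  2  3  4  3  4  3

4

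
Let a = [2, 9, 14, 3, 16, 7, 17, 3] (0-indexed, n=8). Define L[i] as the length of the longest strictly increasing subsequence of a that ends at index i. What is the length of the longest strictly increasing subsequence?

5

   i    0    1    2    3    4    5    6    7
a[i]    2    9   14    3   16    7   17    3
L[i]    1    2    3    2    4    3    5    2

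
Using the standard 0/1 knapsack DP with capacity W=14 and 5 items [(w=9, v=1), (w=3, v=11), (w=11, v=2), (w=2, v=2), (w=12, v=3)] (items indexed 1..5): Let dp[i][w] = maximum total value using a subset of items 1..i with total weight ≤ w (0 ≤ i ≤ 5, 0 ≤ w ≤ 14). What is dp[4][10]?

i\w   0   1   2   3   4   5   6   7   8   9  10  11  12  13  14
  0   0   0   0   0   0   0   0   0   0   0   0   0   0   0   0
  1   0   0   0   0   0   0   0   0   0   1   1   1   1   1   1
  2   0   0   0  11  11  11  11  11  11  11  11  11  12  12  12
  3   0   0   0  11  11  11  11  11  11  11  11  11  12  12  13
  4   0   0   2  11  11  13  13  13  13  13  13  13  13  13  14
  5   0   0   2  11  11  13  13  13  13  13  13  13  13  13  14

13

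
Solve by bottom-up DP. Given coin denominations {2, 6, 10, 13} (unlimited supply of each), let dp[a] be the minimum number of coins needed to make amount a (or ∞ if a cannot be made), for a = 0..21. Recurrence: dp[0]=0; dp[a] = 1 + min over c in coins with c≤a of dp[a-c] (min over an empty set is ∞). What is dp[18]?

3

 a  0  1  2  3  4  5  6  7  8  9 10 11 12 13 14 15 16 17 18 19 20 21
dp  0  -  1  -  2  -  1  -  2  -  1  -  2  1  3  2  2  3  3  2  2  3
(- denotes ∞ / unreachable)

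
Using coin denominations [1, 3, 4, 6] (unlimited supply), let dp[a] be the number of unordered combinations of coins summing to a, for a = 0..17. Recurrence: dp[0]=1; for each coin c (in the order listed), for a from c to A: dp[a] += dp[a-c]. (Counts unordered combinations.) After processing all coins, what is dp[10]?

11

after  coin     0     1     2     3     4     5     6     7     8     9    10    11    12    13    14    15    16    17
          1     1     1     1     1     1     1     1     1     1     1     1     1     1     1     1     1     1     1
          3     1     1     1     2     2     2     3     3     3     4     4     4     5     5     5     6     6     6
          4     1     1     1     2     3     3     4     5     6     7     8     9    11    12    13    15    17    18
          6     1     1     1     2     3     3     5     6     7     9    11    12    16    18    20    24    28    30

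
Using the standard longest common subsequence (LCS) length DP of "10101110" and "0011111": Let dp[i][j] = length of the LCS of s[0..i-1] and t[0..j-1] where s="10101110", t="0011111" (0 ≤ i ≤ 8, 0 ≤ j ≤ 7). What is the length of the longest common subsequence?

   ''  0  0  1  1  1  1  1
''  0  0  0  0  0  0  0  0
 1  0  0  0  1  1  1  1  1
 0  0  1  1  1  1  1  1  1
 1  0  1  1  2  2  2  2  2
 0  0  1  2  2  2  2  2  2
 1  0  1  2  3  3  3  3  3
 1  0  1  2  3  4  4  4  4
 1  0  1  2  3  4  5  5  5
 0  0  1  2  3  4  5  5  5

5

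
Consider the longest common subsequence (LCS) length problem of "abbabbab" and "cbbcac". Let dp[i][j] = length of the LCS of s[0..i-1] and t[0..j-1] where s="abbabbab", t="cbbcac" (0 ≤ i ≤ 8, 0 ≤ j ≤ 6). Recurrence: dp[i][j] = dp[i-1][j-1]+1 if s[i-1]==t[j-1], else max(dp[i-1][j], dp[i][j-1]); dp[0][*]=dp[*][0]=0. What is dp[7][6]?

3

   ''  c  b  b  c  a  c
''  0  0  0  0  0  0  0
 a  0  0  0  0  0  1  1
 b  0  0  1  1  1  1  1
 b  0  0  1  2  2  2  2
 a  0  0  1  2  2  3  3
 b  0  0  1  2  2  3  3
 b  0  0  1  2  2  3  3
 a  0  0  1  2  2  3  3
 b  0  0  1  2  2  3  3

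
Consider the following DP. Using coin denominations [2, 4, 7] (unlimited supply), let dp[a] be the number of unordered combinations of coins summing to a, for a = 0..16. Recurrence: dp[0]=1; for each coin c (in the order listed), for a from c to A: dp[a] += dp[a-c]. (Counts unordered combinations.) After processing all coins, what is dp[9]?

1

after  coin     0     1     2     3     4     5     6     7     8     9    10    11    12    13    14    15    16
          2     1     0     1     0     1     0     1     0     1     0     1     0     1     0     1     0     1
          4     1     0     1     0     2     0     2     0     3     0     3     0     4     0     4     0     5
          7     1     0     1     0     2     0     2     1     3     1     3     2     4     2     5     3     6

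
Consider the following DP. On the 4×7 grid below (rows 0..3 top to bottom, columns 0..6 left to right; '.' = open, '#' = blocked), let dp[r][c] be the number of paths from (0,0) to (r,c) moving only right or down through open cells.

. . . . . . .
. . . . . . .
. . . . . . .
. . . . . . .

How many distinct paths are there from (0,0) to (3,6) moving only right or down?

84

r\c   0   1   2   3   4   5   6
  0   1   1   1   1   1   1   1
  1   1   2   3   4   5   6   7
  2   1   3   6  10  15  21  28
  3   1   4  10  20  35  56  84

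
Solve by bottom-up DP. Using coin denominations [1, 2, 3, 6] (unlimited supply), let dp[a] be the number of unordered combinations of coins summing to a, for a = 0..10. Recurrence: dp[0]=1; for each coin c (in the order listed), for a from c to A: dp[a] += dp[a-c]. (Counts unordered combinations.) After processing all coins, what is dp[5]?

after  coin     0     1     2     3     4     5     6     7     8     9    10
          1     1     1     1     1     1     1     1     1     1     1     1
          2     1     1     2     2     3     3     4     4     5     5     6
          3     1     1     2     3     4     5     7     8    10    12    14
          6     1     1     2     3     4     5     8     9    12    15    18

5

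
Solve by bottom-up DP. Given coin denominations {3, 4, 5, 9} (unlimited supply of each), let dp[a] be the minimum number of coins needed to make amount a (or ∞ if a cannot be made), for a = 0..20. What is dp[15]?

 a  0  1  2  3  4  5  6  7  8  9 10 11 12 13 14 15 16 17 18 19 20
dp  0  -  -  1  1  1  2  2  2  1  2  3  2  2  2  3  3  3  2  3  4
(- denotes ∞ / unreachable)

3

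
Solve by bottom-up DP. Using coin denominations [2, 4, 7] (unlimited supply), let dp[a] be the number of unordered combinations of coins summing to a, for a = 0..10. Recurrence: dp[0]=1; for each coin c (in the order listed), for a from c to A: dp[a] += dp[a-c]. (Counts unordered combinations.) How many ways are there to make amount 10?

3

after  coin     0     1     2     3     4     5     6     7     8     9    10
          2     1     0     1     0     1     0     1     0     1     0     1
          4     1     0     1     0     2     0     2     0     3     0     3
          7     1     0     1     0     2     0     2     1     3     1     3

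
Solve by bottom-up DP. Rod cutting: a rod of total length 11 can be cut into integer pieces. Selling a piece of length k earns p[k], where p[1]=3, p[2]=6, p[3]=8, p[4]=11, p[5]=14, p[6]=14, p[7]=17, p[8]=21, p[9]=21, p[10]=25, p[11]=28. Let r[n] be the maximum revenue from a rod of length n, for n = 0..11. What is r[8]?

24

   n    0    1    2    3    4    5    6    7    8    9   10   11
r[n]    0    3    6    9   12   15   18   21   24   27   30   33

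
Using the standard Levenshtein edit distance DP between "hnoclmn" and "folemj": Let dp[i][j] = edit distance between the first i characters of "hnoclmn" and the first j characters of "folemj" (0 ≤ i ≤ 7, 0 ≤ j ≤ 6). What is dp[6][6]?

   ''  f  o  l  e  m  j
''  0  1  2  3  4  5  6
 h  1  1  2  3  4  5  6
 n  2  2  2  3  4  5  6
 o  3  3  2  3  4  5  6
 c  4  4  3  3  4  5  6
 l  5  5  4  3  4  5  6
 m  6  6  5  4  4  4  5
 n  7  7  6  5  5  5  5

5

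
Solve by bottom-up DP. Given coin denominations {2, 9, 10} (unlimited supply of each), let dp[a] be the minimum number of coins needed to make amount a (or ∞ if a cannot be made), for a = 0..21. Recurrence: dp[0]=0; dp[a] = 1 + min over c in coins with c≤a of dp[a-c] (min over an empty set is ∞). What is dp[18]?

 a  0  1  2  3  4  5  6  7  8  9 10 11 12 13 14 15 16 17 18 19 20 21
dp  0  -  1  -  2  -  3  -  4  1  1  2  2  3  3  4  4  5  2  2  2  3
(- denotes ∞ / unreachable)

2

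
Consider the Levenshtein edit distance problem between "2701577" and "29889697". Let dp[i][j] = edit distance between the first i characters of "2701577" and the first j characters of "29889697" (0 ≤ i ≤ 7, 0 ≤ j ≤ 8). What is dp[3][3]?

   ''  2  9  8  8  9  6  9  7
''  0  1  2  3  4  5  6  7  8
 2  1  0  1  2  3  4  5  6  7
 7  2  1  1  2  3  4  5  6  6
 0  3  2  2  2  3  4  5  6  7
 1  4  3  3  3  3  4  5  6  7
 5  5  4  4  4  4  4  5  6  7
 7  6  5  5  5  5  5  5  6  6
 7  7  6  6  6  6  6  6  6  6

2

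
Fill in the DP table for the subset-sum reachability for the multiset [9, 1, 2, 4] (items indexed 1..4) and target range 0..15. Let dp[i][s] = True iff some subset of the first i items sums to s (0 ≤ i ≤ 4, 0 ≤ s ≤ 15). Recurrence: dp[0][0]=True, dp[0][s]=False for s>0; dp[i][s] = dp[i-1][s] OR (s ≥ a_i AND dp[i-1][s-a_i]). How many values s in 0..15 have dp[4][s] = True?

i\s   0   1   2   3   4   5   6   7   8   9  10  11  12  13  14  15
  0   T   F   F   F   F   F   F   F   F   F   F   F   F   F   F   F
  1   T   F   F   F   F   F   F   F   F   T   F   F   F   F   F   F
  2   T   T   F   F   F   F   F   F   F   T   T   F   F   F   F   F
  3   T   T   T   T   F   F   F   F   F   T   T   T   T   F   F   F
  4   T   T   T   T   T   T   T   T   F   T   T   T   T   T   T   T

15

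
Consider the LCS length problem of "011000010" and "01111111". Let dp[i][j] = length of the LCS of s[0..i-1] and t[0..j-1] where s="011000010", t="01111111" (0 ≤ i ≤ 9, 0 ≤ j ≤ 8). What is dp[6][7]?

   ''  0  1  1  1  1  1  1  1
''  0  0  0  0  0  0  0  0  0
 0  0  1  1  1  1  1  1  1  1
 1  0  1  2  2  2  2  2  2  2
 1  0  1  2  3  3  3  3  3  3
 0  0  1  2  3  3  3  3  3  3
 0  0  1  2  3  3  3  3  3  3
 0  0  1  2  3  3  3  3  3  3
 0  0  1  2  3  3  3  3  3  3
 1  0  1  2  3  4  4  4  4  4
 0  0  1  2  3  4  4  4  4  4

3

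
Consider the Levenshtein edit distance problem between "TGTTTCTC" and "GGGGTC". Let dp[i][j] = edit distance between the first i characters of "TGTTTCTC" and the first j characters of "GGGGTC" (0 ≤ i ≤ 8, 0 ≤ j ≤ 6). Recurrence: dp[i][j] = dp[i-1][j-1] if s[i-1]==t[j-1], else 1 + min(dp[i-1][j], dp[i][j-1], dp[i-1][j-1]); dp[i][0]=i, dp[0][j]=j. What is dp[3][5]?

3

   ''  G  G  G  G  T  C
''  0  1  2  3  4  5  6
 T  1  1  2  3  4  4  5
 G  2  1  1  2  3  4  5
 T  3  2  2  2  3  3  4
 T  4  3  3  3  3  3  4
 T  5  4  4  4  4  3  4
 C  6  5  5  5  5  4  3
 T  7  6  6  6  6  5  4
 C  8  7  7  7  7  6  5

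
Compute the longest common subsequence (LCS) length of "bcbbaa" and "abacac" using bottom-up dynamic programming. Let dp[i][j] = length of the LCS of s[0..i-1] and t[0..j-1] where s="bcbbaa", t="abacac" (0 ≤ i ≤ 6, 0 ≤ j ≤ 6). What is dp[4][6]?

2

   ''  a  b  a  c  a  c
''  0  0  0  0  0  0  0
 b  0  0  1  1  1  1  1
 c  0  0  1  1  2  2  2
 b  0  0  1  1  2  2  2
 b  0  0  1  1  2  2  2
 a  0  1  1  2  2  3  3
 a  0  1  1  2  2  3  3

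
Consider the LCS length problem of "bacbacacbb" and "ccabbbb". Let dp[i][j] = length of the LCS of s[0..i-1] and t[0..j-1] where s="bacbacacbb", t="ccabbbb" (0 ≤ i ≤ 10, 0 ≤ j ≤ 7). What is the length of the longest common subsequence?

5

   ''  c  c  a  b  b  b  b
''  0  0  0  0  0  0  0  0
 b  0  0  0  0  1  1  1  1
 a  0  0  0  1  1  1  1  1
 c  0  1  1  1  1  1  1  1
 b  0  1  1  1  2  2  2  2
 a  0  1  1  2  2  2  2  2
 c  0  1  2  2  2  2  2  2
 a  0  1  2  3  3  3  3  3
 c  0  1  2  3  3  3  3  3
 b  0  1  2  3  4  4  4  4
 b  0  1  2  3  4  5  5  5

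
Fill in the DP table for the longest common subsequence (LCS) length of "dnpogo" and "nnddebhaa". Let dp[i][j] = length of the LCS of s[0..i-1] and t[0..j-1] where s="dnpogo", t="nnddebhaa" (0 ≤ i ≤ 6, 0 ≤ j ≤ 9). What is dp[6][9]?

   ''  n  n  d  d  e  b  h  a  a
''  0  0  0  0  0  0  0  0  0  0
 d  0  0  0  1  1  1  1  1  1  1
 n  0  1  1  1  1  1  1  1  1  1
 p  0  1  1  1  1  1  1  1  1  1
 o  0  1  1  1  1  1  1  1  1  1
 g  0  1  1  1  1  1  1  1  1  1
 o  0  1  1  1  1  1  1  1  1  1

1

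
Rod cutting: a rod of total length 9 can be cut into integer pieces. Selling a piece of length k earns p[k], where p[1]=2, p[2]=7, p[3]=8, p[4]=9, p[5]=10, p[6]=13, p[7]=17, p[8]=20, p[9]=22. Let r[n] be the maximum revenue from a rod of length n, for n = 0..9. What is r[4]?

   n    0    1    2    3    4    5    6    7    8    9
r[n]    0    2    7    9   14   16   21   23   28   30

14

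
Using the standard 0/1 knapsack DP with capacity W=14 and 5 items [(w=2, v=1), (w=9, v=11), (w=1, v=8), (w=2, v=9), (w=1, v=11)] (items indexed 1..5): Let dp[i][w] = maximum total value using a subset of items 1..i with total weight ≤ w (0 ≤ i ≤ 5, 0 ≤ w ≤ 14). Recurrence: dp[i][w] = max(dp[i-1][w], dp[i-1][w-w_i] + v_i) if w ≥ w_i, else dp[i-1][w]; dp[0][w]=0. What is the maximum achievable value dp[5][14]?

i\w   0   1   2   3   4   5   6   7   8   9  10  11  12  13  14
  0   0   0   0   0   0   0   0   0   0   0   0   0   0   0   0
  1   0   0   1   1   1   1   1   1   1   1   1   1   1   1   1
  2   0   0   1   1   1   1   1   1   1  11  11  12  12  12  12
  3   0   8   8   9   9   9   9   9   9  11  19  19  20  20  20
  4   0   8   9  17  17  18  18  18  18  18  19  20  28  28  29
  5   0  11  19  20  28  28  29  29  29  29  29  30  31  39  39

39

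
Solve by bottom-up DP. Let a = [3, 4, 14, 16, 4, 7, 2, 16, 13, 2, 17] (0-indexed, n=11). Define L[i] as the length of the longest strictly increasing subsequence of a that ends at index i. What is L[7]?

   i    0    1    2    3    4    5    6    7    8    9   10
a[i]    3    4   14   16    4    7    2   16   13    2   17
L[i]    1    2    3    4    2    3    1    4    4    1    5

4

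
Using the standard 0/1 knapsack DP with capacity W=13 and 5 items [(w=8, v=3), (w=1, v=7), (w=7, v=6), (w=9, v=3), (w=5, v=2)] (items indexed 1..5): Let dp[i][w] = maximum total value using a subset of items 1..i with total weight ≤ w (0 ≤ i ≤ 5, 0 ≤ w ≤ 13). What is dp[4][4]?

i\w   0   1   2   3   4   5   6   7   8   9  10  11  12  13
  0   0   0   0   0   0   0   0   0   0   0   0   0   0   0
  1   0   0   0   0   0   0   0   0   3   3   3   3   3   3
  2   0   7   7   7   7   7   7   7   7  10  10  10  10  10
  3   0   7   7   7   7   7   7   7  13  13  13  13  13  13
  4   0   7   7   7   7   7   7   7  13  13  13  13  13  13
  5   0   7   7   7   7   7   9   9  13  13  13  13  13  15

7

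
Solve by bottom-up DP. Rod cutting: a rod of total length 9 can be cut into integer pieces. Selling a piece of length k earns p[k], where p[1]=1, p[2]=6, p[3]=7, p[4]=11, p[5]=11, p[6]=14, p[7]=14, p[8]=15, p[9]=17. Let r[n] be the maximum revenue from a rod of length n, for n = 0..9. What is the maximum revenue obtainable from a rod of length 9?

25

   n    0    1    2    3    4    5    6    7    8    9
r[n]    0    1    6    7   12   13   18   19   24   25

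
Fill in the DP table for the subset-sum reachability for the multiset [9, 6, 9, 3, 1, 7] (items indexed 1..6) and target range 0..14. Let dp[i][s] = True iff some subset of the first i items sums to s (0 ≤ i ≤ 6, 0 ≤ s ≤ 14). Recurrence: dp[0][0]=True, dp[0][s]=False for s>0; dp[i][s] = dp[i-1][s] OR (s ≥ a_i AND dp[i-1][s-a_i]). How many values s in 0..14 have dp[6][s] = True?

i\s   0   1   2   3   4   5   6   7   8   9  10  11  12  13  14
  0   T   F   F   F   F   F   F   F   F   F   F   F   F   F   F
  1   T   F   F   F   F   F   F   F   F   T   F   F   F   F   F
  2   T   F   F   F   F   F   T   F   F   T   F   F   F   F   F
  3   T   F   F   F   F   F   T   F   F   T   F   F   F   F   F
  4   T   F   F   T   F   F   T   F   F   T   F   F   T   F   F
  5   T   T   F   T   T   F   T   T   F   T   T   F   T   T   F
  6   T   T   F   T   T   F   T   T   T   T   T   T   T   T   T

13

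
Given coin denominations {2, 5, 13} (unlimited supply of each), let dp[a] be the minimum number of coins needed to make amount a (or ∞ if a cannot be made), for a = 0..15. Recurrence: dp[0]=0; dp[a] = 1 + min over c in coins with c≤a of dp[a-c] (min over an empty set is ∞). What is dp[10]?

 a  0  1  2  3  4  5  6  7  8  9 10 11 12 13 14 15
dp  0  -  1  -  2  1  3  2  4  3  2  4  3  1  4  2
(- denotes ∞ / unreachable)

2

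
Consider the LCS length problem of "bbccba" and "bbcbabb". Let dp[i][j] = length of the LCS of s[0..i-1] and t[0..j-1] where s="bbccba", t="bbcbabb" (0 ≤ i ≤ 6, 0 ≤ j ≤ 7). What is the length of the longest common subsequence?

   ''  b  b  c  b  a  b  b
''  0  0  0  0  0  0  0  0
 b  0  1  1  1  1  1  1  1
 b  0  1  2  2  2  2  2  2
 c  0  1  2  3  3  3  3  3
 c  0  1  2  3  3  3  3  3
 b  0  1  2  3  4  4  4  4
 a  0  1  2  3  4  5  5  5

5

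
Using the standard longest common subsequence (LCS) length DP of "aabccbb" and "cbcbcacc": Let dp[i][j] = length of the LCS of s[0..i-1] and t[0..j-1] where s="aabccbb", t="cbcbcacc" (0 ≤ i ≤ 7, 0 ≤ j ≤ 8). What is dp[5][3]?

2

   ''  c  b  c  b  c  a  c  c
''  0  0  0  0  0  0  0  0  0
 a  0  0  0  0  0  0  1  1  1
 a  0  0  0  0  0  0  1  1  1
 b  0  0  1  1  1  1  1  1  1
 c  0  1  1  2  2  2  2  2  2
 c  0  1  1  2  2  3  3  3  3
 b  0  1  2  2  3  3  3  3  3
 b  0  1  2  2  3  3  3  3  3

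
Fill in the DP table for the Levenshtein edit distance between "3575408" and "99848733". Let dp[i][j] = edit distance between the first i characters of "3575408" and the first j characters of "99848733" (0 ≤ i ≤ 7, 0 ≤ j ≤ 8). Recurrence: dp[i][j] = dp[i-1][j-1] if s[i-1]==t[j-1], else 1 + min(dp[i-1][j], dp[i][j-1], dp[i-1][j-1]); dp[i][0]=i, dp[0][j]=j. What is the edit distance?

8

   ''  9  9  8  4  8  7  3  3
''  0  1  2  3  4  5  6  7  8
 3  1  1  2  3  4  5  6  6  7
 5  2  2  2  3  4  5  6  7  7
 7  3  3  3  3  4  5  5  6  7
 5  4  4  4  4  4  5  6  6  7
 4  5  5  5  5  4  5  6  7  7
 0  6  6  6  6  5  5  6  7  8
 8  7  7  7  6  6  5  6  7  8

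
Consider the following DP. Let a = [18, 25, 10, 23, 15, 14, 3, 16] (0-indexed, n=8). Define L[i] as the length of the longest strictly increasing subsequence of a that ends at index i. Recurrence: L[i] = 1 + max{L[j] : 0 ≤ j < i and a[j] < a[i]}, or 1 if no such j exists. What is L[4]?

2

   i    0    1    2    3    4    5    6    7
a[i]   18   25   10   23   15   14    3   16
L[i]    1    2    1    2    2    2    1    3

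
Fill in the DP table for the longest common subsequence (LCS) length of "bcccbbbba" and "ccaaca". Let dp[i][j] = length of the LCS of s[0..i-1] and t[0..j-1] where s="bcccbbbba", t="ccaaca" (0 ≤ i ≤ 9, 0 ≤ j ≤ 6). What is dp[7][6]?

3

   ''  c  c  a  a  c  a
''  0  0  0  0  0  0  0
 b  0  0  0  0  0  0  0
 c  0  1  1  1  1  1  1
 c  0  1  2  2  2  2  2
 c  0  1  2  2  2  3  3
 b  0  1  2  2  2  3  3
 b  0  1  2  2  2  3  3
 b  0  1  2  2  2  3  3
 b  0  1  2  2  2  3  3
 a  0  1  2  3  3  3  4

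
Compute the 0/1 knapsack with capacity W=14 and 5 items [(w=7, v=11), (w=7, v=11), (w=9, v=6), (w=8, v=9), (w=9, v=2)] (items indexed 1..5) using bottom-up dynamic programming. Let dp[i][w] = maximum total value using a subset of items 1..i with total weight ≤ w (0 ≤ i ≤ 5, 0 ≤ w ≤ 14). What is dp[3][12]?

i\w   0   1   2   3   4   5   6   7   8   9  10  11  12  13  14
  0   0   0   0   0   0   0   0   0   0   0   0   0   0   0   0
  1   0   0   0   0   0   0   0  11  11  11  11  11  11  11  11
  2   0   0   0   0   0   0   0  11  11  11  11  11  11  11  22
  3   0   0   0   0   0   0   0  11  11  11  11  11  11  11  22
  4   0   0   0   0   0   0   0  11  11  11  11  11  11  11  22
  5   0   0   0   0   0   0   0  11  11  11  11  11  11  11  22

11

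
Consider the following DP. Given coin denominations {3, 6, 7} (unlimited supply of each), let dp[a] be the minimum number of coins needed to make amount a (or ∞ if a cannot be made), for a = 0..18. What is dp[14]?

 a  0  1  2  3  4  5  6  7  8  9 10 11 12 13 14 15 16 17 18
dp  0  -  -  1  -  -  1  1  -  2  2  -  2  2  2  3  3  3  3
(- denotes ∞ / unreachable)

2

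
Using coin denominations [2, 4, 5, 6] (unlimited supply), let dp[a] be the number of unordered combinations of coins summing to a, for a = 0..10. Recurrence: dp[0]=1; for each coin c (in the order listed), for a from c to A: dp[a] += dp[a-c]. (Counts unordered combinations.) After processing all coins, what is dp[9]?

after  coin     0     1     2     3     4     5     6     7     8     9    10
          2     1     0     1     0     1     0     1     0     1     0     1
          4     1     0     1     0     2     0     2     0     3     0     3
          5     1     0     1     0     2     1     2     1     3     2     4
          6     1     0     1     0     2     1     3     1     4     2     6

2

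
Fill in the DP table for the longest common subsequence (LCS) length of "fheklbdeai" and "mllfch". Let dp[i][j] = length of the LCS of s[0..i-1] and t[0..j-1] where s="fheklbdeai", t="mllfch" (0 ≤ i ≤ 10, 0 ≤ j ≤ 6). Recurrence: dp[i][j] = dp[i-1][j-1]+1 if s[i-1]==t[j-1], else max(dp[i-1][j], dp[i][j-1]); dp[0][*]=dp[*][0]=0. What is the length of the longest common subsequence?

   ''  m  l  l  f  c  h
''  0  0  0  0  0  0  0
 f  0  0  0  0  1  1  1
 h  0  0  0  0  1  1  2
 e  0  0  0  0  1  1  2
 k  0  0  0  0  1  1  2
 l  0  0  1  1  1  1  2
 b  0  0  1  1  1  1  2
 d  0  0  1  1  1  1  2
 e  0  0  1  1  1  1  2
 a  0  0  1  1  1  1  2
 i  0  0  1  1  1  1  2

2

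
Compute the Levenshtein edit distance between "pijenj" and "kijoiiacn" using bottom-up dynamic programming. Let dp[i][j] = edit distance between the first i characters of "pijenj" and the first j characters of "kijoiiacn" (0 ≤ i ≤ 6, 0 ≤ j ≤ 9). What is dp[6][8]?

6

   ''  k  i  j  o  i  i  a  c  n
''  0  1  2  3  4  5  6  7  8  9
 p  1  1  2  3  4  5  6  7  8  9
 i  2  2  1  2  3  4  5  6  7  8
 j  3  3  2  1  2  3  4  5  6  7
 e  4  4  3  2  2  3  4  5  6  7
 n  5  5  4  3  3  3  4  5  6  6
 j  6  6  5  4  4  4  4  5  6  7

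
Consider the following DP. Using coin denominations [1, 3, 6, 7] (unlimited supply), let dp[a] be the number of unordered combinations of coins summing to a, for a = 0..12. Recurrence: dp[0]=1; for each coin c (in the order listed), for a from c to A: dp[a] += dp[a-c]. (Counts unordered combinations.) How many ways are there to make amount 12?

after  coin     0     1     2     3     4     5     6     7     8     9    10    11    12
          1     1     1     1     1     1     1     1     1     1     1     1     1     1
          3     1     1     1     2     2     2     3     3     3     4     4     4     5
          6     1     1     1     2     2     2     4     4     4     6     6     6     9
          7     1     1     1     2     2     2     4     5     5     7     8     8    11

11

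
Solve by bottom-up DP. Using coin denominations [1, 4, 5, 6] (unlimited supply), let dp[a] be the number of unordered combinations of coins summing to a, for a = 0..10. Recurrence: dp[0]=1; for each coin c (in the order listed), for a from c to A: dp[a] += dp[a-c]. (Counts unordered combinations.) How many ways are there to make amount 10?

8

after  coin     0     1     2     3     4     5     6     7     8     9    10
          1     1     1     1     1     1     1     1     1     1     1     1
          4     1     1     1     1     2     2     2     2     3     3     3
          5     1     1     1     1     2     3     3     3     4     5     6
          6     1     1     1     1     2     3     4     4     5     6     8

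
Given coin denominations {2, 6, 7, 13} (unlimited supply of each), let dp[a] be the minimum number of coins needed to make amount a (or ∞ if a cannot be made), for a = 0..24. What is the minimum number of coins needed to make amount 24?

4

 a  0  1  2  3  4  5  6  7  8  9 10 11 12 13 14 15 16 17 18 19 20 21 22 23 24
dp  0  -  1  -  2  -  1  1  2  2  3  3  2  1  2  2  3  3  3  2  2  3  3  4  4
(- denotes ∞ / unreachable)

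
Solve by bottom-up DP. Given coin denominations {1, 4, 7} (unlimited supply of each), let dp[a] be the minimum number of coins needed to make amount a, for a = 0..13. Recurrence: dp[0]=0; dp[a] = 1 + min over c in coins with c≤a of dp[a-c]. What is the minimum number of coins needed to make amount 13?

4

 a  0  1  2  3  4  5  6  7  8  9 10 11 12 13
dp  0  1  2  3  1  2  3  1  2  3  4  2  3  4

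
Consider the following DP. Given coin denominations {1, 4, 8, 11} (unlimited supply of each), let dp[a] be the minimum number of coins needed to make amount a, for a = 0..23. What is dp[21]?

 a  0  1  2  3  4  5  6  7  8  9 10 11 12 13 14 15 16 17 18 19 20 21 22 23
dp  0  1  2  3  1  2  3  4  1  2  3  1  2  3  4  2  2  3  4  2  3  4  2  3

4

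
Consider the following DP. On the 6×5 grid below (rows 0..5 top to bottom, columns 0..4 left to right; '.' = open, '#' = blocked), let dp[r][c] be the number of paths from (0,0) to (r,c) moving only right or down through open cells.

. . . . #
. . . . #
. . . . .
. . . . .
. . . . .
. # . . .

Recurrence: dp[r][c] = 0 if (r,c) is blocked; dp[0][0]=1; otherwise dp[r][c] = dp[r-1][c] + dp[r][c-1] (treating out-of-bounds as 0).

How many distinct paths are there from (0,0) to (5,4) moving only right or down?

115

r\c   0   1   2   3   4
  0   1   1   1   1   0
  1   1   2   3   4   0
  2   1   3   6  10  10
  3   1   4  10  20  30
  4   1   5  15  35  65
  5   1   0  15  50 115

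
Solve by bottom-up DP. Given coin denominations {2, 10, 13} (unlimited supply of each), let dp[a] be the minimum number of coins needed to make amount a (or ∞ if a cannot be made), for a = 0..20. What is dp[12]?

 a  0  1  2  3  4  5  6  7  8  9 10 11 12 13 14 15 16 17 18 19 20
dp  0  -  1  -  2  -  3  -  4  -  1  -  2  1  3  2  4  3  5  4  2
(- denotes ∞ / unreachable)

2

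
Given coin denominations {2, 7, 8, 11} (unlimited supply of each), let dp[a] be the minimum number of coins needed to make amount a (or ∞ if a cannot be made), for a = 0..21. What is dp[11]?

 a  0  1  2  3  4  5  6  7  8  9 10 11 12 13 14 15 16 17 18 19 20 21
dp  0  -  1  -  2  -  3  1  1  2  2  1  3  2  2  2  2  3  2  2  3  3
(- denotes ∞ / unreachable)

1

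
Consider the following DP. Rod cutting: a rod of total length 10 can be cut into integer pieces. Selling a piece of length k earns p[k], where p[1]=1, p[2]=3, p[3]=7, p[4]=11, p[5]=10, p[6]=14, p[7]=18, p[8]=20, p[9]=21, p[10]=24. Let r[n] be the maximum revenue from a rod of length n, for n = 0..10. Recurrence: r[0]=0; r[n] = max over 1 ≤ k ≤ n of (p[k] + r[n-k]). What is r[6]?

14

   n    0    1    2    3    4    5    6    7    8    9   10
r[n]    0    1    3    7   11   12   14   18   22   23   25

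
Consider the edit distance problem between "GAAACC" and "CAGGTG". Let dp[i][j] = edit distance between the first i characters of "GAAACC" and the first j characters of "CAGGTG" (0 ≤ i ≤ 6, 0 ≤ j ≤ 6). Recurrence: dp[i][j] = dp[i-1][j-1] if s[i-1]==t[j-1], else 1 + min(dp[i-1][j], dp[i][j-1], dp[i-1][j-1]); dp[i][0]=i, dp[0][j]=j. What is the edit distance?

5

   ''  C  A  G  G  T  G
''  0  1  2  3  4  5  6
 G  1  1  2  2  3  4  5
 A  2  2  1  2  3  4  5
 A  3  3  2  2  3  4  5
 A  4  4  3  3  3  4  5
 C  5  4  4  4  4  4  5
 C  6  5  5  5  5  5  5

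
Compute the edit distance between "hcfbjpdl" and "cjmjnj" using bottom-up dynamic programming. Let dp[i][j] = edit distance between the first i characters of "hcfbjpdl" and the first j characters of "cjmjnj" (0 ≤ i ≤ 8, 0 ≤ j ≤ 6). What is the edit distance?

   ''  c  j  m  j  n  j
''  0  1  2  3  4  5  6
 h  1  1  2  3  4  5  6
 c  2  1  2  3  4  5  6
 f  3  2  2  3  4  5  6
 b  4  3  3  3  4  5  6
 j  5  4  3  4  3  4  5
 p  6  5  4  4  4  4  5
 d  7  6  5  5  5  5  5
 l  8  7  6  6  6  6  6

6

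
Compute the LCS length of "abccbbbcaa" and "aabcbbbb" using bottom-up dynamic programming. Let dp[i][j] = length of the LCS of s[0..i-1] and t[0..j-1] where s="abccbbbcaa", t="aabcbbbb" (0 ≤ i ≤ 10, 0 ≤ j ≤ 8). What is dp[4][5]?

   ''  a  a  b  c  b  b  b  b
''  0  0  0  0  0  0  0  0  0
 a  0  1  1  1  1  1  1  1  1
 b  0  1  1  2  2  2  2  2  2
 c  0  1  1  2  3  3  3  3  3
 c  0  1  1  2  3  3  3  3  3
 b  0  1  1  2  3  4  4  4  4
 b  0  1  1  2  3  4  5  5  5
 b  0  1  1  2  3  4  5  6  6
 c  0  1  1  2  3  4  5  6  6
 a  0  1  2  2  3  4  5  6  6
 a  0  1  2  2  3  4  5  6  6

3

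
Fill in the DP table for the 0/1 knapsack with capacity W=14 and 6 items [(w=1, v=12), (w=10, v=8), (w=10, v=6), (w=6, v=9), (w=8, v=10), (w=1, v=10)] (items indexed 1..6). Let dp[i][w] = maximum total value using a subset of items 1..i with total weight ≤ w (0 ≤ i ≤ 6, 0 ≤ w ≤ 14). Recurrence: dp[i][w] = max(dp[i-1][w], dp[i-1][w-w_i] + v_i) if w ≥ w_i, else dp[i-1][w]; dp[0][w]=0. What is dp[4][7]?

i\w   0   1   2   3   4   5   6   7   8   9  10  11  12  13  14
  0   0   0   0   0   0   0   0   0   0   0   0   0   0   0   0
  1   0  12  12  12  12  12  12  12  12  12  12  12  12  12  12
  2   0  12  12  12  12  12  12  12  12  12  12  20  20  20  20
  3   0  12  12  12  12  12  12  12  12  12  12  20  20  20  20
  4   0  12  12  12  12  12  12  21  21  21  21  21  21  21  21
  5   0  12  12  12  12  12  12  21  21  22  22  22  22  22  22
  6   0  12  22  22  22  22  22  22  31  31  32  32  32  32  32

21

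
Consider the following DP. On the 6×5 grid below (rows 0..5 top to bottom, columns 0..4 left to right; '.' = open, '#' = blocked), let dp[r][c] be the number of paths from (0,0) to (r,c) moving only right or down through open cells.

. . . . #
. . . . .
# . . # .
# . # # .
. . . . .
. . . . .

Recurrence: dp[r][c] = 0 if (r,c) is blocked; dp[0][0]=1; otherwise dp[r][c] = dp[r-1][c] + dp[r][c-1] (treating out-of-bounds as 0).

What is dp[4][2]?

2

r\c   0   1   2   3   4
  0   1   1   1   1   0
  1   1   2   3   4   4
  2   0   2   5   0   4
  3   0   2   0   0   4
  4   0   2   2   2   6
  5   0   2   4   6  12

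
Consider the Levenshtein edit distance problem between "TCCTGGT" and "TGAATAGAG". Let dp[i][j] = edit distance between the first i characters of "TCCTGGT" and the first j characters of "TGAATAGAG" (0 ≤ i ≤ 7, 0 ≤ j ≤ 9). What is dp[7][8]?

   ''  T  G  A  A  T  A  G  A  G
''  0  1  2  3  4  5  6  7  8  9
 T  1  0  1  2  3  4  5  6  7  8
 C  2  1  1  2  3  4  5  6  7  8
 C  3  2  2  2  3  4  5  6  7  8
 T  4  3  3  3  3  3  4  5  6  7
 G  5  4  3  4  4  4  4  4  5  6
 G  6  5  4  4  5  5  5  4  5  5
 T  7  6  5  5  5  5  6  5  5  6

5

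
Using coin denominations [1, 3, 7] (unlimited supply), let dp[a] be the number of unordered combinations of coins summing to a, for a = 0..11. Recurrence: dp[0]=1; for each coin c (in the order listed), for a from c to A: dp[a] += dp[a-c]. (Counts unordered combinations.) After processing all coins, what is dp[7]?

4

after  coin     0     1     2     3     4     5     6     7     8     9    10    11
          1     1     1     1     1     1     1     1     1     1     1     1     1
          3     1     1     1     2     2     2     3     3     3     4     4     4
          7     1     1     1     2     2     2     3     4     4     5     6     6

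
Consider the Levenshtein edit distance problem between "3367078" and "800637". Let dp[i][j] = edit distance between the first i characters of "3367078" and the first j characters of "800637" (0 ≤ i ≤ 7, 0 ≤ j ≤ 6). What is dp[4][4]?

4

   ''  8  0  0  6  3  7
''  0  1  2  3  4  5  6
 3  1  1  2  3  4  4  5
 3  2  2  2  3  4  4  5
 6  3  3  3  3  3  4  5
 7  4  4  4  4  4  4  4
 0  5  5  4  4  5  5  5
 7  6  6  5  5  5  6  5
 8  7  6  6  6  6  6  6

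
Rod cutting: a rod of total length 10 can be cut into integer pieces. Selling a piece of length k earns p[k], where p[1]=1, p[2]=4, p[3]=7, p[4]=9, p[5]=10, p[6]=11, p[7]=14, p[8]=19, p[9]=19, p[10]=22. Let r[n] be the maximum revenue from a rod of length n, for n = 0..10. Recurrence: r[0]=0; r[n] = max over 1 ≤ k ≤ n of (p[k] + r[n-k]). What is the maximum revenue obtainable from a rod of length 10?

   n    0    1    2    3    4    5    6    7    8    9   10
r[n]    0    1    4    7    9   11   14   16   19   21   23

23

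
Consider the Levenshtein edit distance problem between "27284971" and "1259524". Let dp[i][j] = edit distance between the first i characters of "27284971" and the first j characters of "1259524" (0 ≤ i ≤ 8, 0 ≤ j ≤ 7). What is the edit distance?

   ''  1  2  5  9  5  2  4
''  0  1  2  3  4  5  6  7
 2  1  1  1  2  3  4  5  6
 7  2  2  2  2  3  4  5  6
 2  3  3  2  3  3  4  4  5
 8  4  4  3  3  4  4  5  5
 4  5  5  4  4  4  5  5  5
 9  6  6  5  5  4  5  6  6
 7  7  7  6  6  5  5  6  7
 1  8  7  7  7  6  6  6  7

7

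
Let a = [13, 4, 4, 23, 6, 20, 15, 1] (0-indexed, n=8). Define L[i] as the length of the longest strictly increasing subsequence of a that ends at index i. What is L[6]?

3

   i    0    1    2    3    4    5    6    7
a[i]   13    4    4   23    6   20   15    1
L[i]    1    1    1    2    2    3    3    1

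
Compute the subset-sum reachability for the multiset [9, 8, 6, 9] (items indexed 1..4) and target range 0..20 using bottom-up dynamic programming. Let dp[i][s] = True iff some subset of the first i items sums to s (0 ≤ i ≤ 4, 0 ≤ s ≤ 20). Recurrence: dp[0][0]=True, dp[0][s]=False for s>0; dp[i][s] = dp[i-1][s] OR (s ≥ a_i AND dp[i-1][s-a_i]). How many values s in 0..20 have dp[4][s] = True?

8

i\s   0   1   2   3   4   5   6   7   8   9  10  11  12  13  14  15  16  17  18  19  20
  0   T   F   F   F   F   F   F   F   F   F   F   F   F   F   F   F   F   F   F   F   F
  1   T   F   F   F   F   F   F   F   F   T   F   F   F   F   F   F   F   F   F   F   F
  2   T   F   F   F   F   F   F   F   T   T   F   F   F   F   F   F   F   T   F   F   F
  3   T   F   F   F   F   F   T   F   T   T   F   F   F   F   T   T   F   T   F   F   F
  4   T   F   F   F   F   F   T   F   T   T   F   F   F   F   T   T   F   T   T   F   F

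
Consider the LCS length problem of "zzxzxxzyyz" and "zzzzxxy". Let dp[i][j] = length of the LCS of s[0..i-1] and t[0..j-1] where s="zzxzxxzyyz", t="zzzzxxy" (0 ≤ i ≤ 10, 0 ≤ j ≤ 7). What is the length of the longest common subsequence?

   ''  z  z  z  z  x  x  y
''  0  0  0  0  0  0  0  0
 z  0  1  1  1  1  1  1  1
 z  0  1  2  2  2  2  2  2
 x  0  1  2  2  2  3  3  3
 z  0  1  2  3  3  3  3  3
 x  0  1  2  3  3  4  4  4
 x  0  1  2  3  3  4  5  5
 z  0  1  2  3  4  4  5  5
 y  0  1  2  3  4  4  5  6
 y  0  1  2  3  4  4  5  6
 z  0  1  2  3  4  4  5  6

6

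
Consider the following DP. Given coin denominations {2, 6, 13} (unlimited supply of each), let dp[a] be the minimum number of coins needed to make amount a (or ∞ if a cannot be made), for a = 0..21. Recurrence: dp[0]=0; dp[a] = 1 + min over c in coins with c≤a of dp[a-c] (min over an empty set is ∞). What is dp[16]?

4

 a  0  1  2  3  4  5  6  7  8  9 10 11 12 13 14 15 16 17 18 19 20 21
dp  0  -  1  -  2  -  1  -  2  -  3  -  2  1  3  2  4  3  3  2  4  3
(- denotes ∞ / unreachable)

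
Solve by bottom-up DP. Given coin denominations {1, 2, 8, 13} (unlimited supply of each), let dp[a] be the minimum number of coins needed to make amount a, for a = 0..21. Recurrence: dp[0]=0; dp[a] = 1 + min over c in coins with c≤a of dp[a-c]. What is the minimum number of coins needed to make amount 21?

2

 a  0  1  2  3  4  5  6  7  8  9 10 11 12 13 14 15 16 17 18 19 20 21
dp  0  1  1  2  2  3  3  4  1  2  2  3  3  1  2  2  2  3  3  4  4  2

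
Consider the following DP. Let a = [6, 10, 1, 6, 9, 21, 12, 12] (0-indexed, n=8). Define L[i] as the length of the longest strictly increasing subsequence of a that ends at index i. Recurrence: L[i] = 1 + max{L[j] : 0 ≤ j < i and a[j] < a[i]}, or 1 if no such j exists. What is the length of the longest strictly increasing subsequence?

4

   i    0    1    2    3    4    5    6    7
a[i]    6   10    1    6    9   21   12   12
L[i]    1    2    1    2    3    4    4    4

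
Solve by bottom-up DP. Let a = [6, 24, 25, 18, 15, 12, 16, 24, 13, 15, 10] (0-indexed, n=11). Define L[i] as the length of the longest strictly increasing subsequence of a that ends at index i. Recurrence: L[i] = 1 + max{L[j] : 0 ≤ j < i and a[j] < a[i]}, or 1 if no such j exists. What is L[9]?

4

   i    0    1    2    3    4    5    6    7    8    9   10
a[i]    6   24   25   18   15   12   16   24   13   15   10
L[i]    1    2    3    2    2    2    3    4    3    4    2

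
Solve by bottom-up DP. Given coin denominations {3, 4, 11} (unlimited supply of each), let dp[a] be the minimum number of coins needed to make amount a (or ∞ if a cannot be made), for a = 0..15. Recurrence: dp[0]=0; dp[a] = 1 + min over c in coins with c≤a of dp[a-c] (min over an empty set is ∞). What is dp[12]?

 a  0  1  2  3  4  5  6  7  8  9 10 11 12 13 14 15
dp  0  -  -  1  1  -  2  2  2  3  3  1  3  4  2  2
(- denotes ∞ / unreachable)

3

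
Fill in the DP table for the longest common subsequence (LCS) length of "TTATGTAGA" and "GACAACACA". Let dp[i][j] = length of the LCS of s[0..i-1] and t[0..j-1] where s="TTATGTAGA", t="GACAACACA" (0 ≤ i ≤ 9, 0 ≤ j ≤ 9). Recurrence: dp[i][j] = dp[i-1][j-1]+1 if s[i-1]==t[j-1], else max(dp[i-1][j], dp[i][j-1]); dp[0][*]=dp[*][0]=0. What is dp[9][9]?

3

   ''  G  A  C  A  A  C  A  C  A
''  0  0  0  0  0  0  0  0  0  0
 T  0  0  0  0  0  0  0  0  0  0
 T  0  0  0  0  0  0  0  0  0  0
 A  0  0  1  1  1  1  1  1  1  1
 T  0  0  1  1  1  1  1  1  1  1
 G  0  1  1  1  1  1  1  1  1  1
 T  0  1  1  1  1  1  1  1  1  1
 A  0  1  2  2  2  2  2  2  2  2
 G  0  1  2  2  2  2  2  2  2  2
 A  0  1  2  2  3  3  3  3  3  3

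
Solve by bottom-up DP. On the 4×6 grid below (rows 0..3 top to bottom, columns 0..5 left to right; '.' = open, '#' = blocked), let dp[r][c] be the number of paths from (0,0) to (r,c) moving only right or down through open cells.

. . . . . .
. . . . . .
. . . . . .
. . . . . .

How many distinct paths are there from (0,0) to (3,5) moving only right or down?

56

r\c   0   1   2   3   4   5
  0   1   1   1   1   1   1
  1   1   2   3   4   5   6
  2   1   3   6  10  15  21
  3   1   4  10  20  35  56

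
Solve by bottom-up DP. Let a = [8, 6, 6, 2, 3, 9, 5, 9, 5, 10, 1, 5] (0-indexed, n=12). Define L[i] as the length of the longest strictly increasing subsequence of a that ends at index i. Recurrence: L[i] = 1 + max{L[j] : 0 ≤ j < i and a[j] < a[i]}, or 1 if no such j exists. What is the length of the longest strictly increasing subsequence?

5

   i    0    1    2    3    4    5    6    7    8    9   10   11
a[i]    8    6    6    2    3    9    5    9    5   10    1    5
L[i]    1    1    1    1    2    3    3    4    3    5    1    3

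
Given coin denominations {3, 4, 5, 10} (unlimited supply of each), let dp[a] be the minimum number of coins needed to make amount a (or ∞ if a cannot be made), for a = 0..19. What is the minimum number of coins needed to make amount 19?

 a  0  1  2  3  4  5  6  7  8  9 10 11 12 13 14 15 16 17 18 19
dp  0  -  -  1  1  1  2  2  2  2  1  3  3  2  2  2  3  3  3  3
(- denotes ∞ / unreachable)

3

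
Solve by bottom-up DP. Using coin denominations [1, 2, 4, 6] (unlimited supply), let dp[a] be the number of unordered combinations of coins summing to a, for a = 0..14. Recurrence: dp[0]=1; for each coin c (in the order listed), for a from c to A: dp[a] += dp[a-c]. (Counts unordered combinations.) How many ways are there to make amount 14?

31

after  coin     0     1     2     3     4     5     6     7     8     9    10    11    12    13    14
          1     1     1     1     1     1     1     1     1     1     1     1     1     1     1     1
          2     1     1     2     2     3     3     4     4     5     5     6     6     7     7     8
          4     1     1     2     2     4     4     6     6     9     9    12    12    16    16    20
          6     1     1     2     2     4     4     7     7    11    11    16    16    23    23    31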